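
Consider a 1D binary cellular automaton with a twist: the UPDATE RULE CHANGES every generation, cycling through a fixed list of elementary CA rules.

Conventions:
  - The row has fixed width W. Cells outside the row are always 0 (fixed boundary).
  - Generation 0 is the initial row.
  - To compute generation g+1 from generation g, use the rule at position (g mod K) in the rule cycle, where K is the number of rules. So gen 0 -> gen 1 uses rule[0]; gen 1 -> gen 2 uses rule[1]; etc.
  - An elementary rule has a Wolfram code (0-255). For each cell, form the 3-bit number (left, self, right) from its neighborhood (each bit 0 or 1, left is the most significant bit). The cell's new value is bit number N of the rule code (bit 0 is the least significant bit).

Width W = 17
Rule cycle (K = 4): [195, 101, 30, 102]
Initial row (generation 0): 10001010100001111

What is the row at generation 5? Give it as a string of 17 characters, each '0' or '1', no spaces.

Answer: 11101101011001010

Derivation:
Gen 0: 10001010100001111
Gen 1 (rule 195): 00110000001110111
Gen 2 (rule 101): 10010111100011001
Gen 3 (rule 30): 11110100010110111
Gen 4 (rule 102): 00011100111011001
Gen 5 (rule 195): 11101101011001010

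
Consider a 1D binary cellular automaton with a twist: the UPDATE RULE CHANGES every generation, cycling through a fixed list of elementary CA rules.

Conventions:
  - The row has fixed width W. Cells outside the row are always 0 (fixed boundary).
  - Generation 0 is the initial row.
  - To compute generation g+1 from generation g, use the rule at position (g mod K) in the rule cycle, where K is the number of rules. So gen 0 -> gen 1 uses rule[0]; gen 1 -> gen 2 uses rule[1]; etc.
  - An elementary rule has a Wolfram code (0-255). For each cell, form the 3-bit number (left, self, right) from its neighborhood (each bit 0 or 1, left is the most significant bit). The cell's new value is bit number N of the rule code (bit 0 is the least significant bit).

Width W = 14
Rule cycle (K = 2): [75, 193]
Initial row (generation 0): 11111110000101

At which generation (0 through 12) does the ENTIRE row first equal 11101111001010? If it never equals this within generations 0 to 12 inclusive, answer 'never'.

Answer: 5

Derivation:
Gen 0: 11111110000101
Gen 1 (rule 75): 10000010111000
Gen 2 (rule 193): 00111000011011
Gen 3 (rule 75): 11101011111011
Gen 4 (rule 193): 01100001111001
Gen 5 (rule 75): 11101111001010
Gen 6 (rule 193): 01100111000000
Gen 7 (rule 75): 11101101011111
Gen 8 (rule 193): 01100100001111
Gen 9 (rule 75): 11101001111001
Gen 10 (rule 193): 01100000111000
Gen 11 (rule 75): 11101111101011
Gen 12 (rule 193): 01100111100001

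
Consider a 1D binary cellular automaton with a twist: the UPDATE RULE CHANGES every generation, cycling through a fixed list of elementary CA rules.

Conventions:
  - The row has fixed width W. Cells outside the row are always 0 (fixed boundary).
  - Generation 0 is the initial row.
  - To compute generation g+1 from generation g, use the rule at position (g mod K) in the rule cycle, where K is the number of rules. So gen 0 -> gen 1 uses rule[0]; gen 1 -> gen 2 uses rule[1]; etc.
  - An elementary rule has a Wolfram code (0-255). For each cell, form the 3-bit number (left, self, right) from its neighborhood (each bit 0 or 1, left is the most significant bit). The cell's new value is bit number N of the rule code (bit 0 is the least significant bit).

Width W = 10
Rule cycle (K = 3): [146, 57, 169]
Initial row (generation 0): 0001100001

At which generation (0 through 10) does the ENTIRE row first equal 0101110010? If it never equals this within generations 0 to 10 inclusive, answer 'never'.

Answer: never

Derivation:
Gen 0: 0001100001
Gen 1 (rule 146): 0010010010
Gen 2 (rule 57): 1001001001
Gen 3 (rule 169): 0000000000
Gen 4 (rule 146): 0000000000
Gen 5 (rule 57): 1111111111
Gen 6 (rule 169): 1111111110
Gen 7 (rule 146): 0111111101
Gen 8 (rule 57): 0100000010
Gen 9 (rule 169): 0001111000
Gen 10 (rule 146): 0010110100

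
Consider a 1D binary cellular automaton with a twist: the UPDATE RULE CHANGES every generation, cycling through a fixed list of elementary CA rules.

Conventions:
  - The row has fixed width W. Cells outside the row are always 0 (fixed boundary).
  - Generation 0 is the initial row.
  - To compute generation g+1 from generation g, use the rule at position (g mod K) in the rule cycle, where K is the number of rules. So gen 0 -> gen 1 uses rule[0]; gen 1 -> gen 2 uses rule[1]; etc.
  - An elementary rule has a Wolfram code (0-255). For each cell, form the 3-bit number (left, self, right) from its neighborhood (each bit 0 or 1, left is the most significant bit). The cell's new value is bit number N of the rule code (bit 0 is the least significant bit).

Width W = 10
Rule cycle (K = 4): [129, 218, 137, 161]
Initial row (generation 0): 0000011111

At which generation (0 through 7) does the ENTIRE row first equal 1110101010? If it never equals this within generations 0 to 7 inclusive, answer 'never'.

Answer: never

Derivation:
Gen 0: 0000011111
Gen 1 (rule 129): 1111001110
Gen 2 (rule 218): 1111111111
Gen 3 (rule 137): 1111111110
Gen 4 (rule 161): 0111111100
Gen 5 (rule 129): 0011111001
Gen 6 (rule 218): 0111111110
Gen 7 (rule 137): 0111111100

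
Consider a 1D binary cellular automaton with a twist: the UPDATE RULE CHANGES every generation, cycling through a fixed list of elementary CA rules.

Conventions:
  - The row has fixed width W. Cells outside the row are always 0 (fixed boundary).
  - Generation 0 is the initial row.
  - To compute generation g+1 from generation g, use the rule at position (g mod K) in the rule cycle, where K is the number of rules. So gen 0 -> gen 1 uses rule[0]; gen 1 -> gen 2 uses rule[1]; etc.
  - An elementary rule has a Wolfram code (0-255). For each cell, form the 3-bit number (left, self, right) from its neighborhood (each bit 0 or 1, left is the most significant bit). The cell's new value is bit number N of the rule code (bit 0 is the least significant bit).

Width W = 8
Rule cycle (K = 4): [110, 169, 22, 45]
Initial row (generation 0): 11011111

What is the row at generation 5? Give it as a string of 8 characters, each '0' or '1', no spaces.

Gen 0: 11011111
Gen 1 (rule 110): 11110001
Gen 2 (rule 169): 11100100
Gen 3 (rule 22): 00011110
Gen 4 (rule 45): 11010000
Gen 5 (rule 110): 11110000

Answer: 11110000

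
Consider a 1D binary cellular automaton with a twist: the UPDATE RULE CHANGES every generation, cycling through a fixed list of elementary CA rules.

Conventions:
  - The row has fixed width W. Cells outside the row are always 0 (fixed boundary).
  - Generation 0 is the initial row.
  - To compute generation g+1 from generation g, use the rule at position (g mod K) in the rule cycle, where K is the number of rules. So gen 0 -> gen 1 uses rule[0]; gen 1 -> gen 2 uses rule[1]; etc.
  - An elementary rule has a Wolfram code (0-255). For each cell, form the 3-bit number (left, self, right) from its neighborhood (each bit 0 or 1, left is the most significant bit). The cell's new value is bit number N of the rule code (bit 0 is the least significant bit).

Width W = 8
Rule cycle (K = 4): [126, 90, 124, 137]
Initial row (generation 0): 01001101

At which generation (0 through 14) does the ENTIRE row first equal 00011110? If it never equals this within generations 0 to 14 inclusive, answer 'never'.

Gen 0: 01001101
Gen 1 (rule 126): 11111111
Gen 2 (rule 90): 10000001
Gen 3 (rule 124): 11000001
Gen 4 (rule 137): 10011100
Gen 5 (rule 126): 11110110
Gen 6 (rule 90): 10010111
Gen 7 (rule 124): 11011101
Gen 8 (rule 137): 10011000
Gen 9 (rule 126): 11111100
Gen 10 (rule 90): 10000110
Gen 11 (rule 124): 11000111
Gen 12 (rule 137): 10010110
Gen 13 (rule 126): 11111111
Gen 14 (rule 90): 10000001

Answer: never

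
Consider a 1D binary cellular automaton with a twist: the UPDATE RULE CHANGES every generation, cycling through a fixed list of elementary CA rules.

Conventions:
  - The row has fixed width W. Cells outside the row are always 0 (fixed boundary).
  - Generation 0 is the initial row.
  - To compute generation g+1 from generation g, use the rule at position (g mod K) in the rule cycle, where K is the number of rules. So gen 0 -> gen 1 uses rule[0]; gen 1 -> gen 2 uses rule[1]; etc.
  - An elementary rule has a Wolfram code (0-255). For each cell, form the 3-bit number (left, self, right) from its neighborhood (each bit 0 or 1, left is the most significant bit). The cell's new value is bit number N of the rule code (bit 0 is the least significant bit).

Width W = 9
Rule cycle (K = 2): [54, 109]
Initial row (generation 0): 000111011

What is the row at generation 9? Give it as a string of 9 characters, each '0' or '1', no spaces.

Answer: 111111111

Derivation:
Gen 0: 000111011
Gen 1 (rule 54): 001000100
Gen 2 (rule 109): 101010101
Gen 3 (rule 54): 111111111
Gen 4 (rule 109): 100000001
Gen 5 (rule 54): 110000011
Gen 6 (rule 109): 110111011
Gen 7 (rule 54): 001000100
Gen 8 (rule 109): 101010101
Gen 9 (rule 54): 111111111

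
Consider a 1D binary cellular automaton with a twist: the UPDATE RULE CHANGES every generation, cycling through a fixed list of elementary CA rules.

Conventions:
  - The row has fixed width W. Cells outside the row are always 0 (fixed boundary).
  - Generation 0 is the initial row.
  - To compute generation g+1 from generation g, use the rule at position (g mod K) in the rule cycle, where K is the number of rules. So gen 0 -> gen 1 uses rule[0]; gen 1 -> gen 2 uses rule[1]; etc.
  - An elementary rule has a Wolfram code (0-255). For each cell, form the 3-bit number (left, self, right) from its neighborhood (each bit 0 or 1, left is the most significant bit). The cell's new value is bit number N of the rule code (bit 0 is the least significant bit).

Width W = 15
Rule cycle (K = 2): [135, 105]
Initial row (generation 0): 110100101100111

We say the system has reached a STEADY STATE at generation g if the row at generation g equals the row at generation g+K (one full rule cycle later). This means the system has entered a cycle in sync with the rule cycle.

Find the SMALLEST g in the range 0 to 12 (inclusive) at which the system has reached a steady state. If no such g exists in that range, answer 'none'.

Answer: none

Derivation:
Gen 0: 110100101100111
Gen 1 (rule 135): 000101100001010
Gen 2 (rule 105): 110011101100100
Gen 3 (rule 135): 000101000001101
Gen 4 (rule 105): 110010011101110
Gen 5 (rule 135): 000110101000100
Gen 6 (rule 105): 110111010010001
Gen 7 (rule 135): 000010010110111
Gen 8 (rule 105): 111000001111101
Gen 9 (rule 135): 010011110111001
Gen 10 (rule 105): 000010011101000
Gen 11 (rule 135): 111110101001011
Gen 12 (rule 105): 100011010000111
Gen 13 (rule 135): 101100010111010
Gen 14 (rule 105): 011101001101100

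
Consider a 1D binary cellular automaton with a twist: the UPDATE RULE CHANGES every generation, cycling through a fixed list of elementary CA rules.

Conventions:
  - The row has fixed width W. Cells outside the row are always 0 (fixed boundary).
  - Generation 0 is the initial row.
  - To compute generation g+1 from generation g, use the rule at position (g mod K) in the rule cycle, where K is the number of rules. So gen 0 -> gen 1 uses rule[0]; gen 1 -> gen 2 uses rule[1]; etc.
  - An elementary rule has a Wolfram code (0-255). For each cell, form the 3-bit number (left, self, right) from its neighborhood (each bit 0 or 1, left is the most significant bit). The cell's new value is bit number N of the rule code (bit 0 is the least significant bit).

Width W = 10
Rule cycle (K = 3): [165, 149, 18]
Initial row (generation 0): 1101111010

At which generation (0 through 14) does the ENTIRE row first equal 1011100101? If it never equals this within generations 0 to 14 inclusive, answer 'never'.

Gen 0: 1101111010
Gen 1 (rule 165): 0010110110
Gen 2 (rule 149): 1010000001
Gen 3 (rule 18): 0001000010
Gen 4 (rule 165): 1101011010
Gen 5 (rule 149): 0001000011
Gen 6 (rule 18): 0010100100
Gen 7 (rule 165): 1011100101
Gen 8 (rule 149): 1001010101
Gen 9 (rule 18): 0110000000
Gen 10 (rule 165): 0000111111
Gen 11 (rule 149): 1110011110
Gen 12 (rule 18): 0001100001
Gen 13 (rule 165): 1100001101
Gen 14 (rule 149): 0011100001

Answer: 7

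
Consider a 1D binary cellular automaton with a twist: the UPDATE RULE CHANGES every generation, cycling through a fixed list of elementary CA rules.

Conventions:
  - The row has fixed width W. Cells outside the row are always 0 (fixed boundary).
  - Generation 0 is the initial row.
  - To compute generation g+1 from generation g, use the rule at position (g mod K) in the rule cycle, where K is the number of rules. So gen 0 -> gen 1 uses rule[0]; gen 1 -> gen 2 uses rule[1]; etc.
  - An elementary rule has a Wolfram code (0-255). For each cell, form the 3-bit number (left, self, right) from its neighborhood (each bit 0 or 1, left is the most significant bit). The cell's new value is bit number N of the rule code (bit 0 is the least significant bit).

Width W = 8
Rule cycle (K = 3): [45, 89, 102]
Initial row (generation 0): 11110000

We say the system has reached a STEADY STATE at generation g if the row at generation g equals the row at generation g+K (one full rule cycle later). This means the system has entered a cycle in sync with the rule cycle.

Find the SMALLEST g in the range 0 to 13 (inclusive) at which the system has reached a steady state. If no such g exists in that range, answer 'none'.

Answer: none

Derivation:
Gen 0: 11110000
Gen 1 (rule 45): 10000111
Gen 2 (rule 89): 01110101
Gen 3 (rule 102): 10011111
Gen 4 (rule 45): 10010000
Gen 5 (rule 89): 01001111
Gen 6 (rule 102): 11010001
Gen 7 (rule 45): 10110101
Gen 8 (rule 89): 00110000
Gen 9 (rule 102): 01010000
Gen 10 (rule 45): 01110111
Gen 11 (rule 89): 01010101
Gen 12 (rule 102): 11111111
Gen 13 (rule 45): 10000000
Gen 14 (rule 89): 01111111
Gen 15 (rule 102): 10000001
Gen 16 (rule 45): 10111101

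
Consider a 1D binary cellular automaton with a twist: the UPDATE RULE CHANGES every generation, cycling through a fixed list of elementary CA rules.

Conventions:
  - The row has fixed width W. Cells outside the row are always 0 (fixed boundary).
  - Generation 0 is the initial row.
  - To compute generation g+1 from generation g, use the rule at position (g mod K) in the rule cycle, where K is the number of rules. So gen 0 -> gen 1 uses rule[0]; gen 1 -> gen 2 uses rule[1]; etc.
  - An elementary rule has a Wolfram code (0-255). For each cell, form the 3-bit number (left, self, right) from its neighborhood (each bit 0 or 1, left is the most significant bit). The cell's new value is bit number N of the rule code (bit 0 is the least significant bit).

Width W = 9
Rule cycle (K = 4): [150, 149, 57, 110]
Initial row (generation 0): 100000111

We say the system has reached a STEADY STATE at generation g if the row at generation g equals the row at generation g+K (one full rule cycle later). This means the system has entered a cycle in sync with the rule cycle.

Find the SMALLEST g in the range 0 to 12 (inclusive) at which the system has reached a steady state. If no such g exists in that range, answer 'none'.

Answer: none

Derivation:
Gen 0: 100000111
Gen 1 (rule 150): 110001010
Gen 2 (rule 149): 001101011
Gen 3 (rule 57): 101010110
Gen 4 (rule 110): 111111110
Gen 5 (rule 150): 011111101
Gen 6 (rule 149): 001111001
Gen 7 (rule 57): 101000100
Gen 8 (rule 110): 111001100
Gen 9 (rule 150): 010110010
Gen 10 (rule 149): 010001011
Gen 11 (rule 57): 001100110
Gen 12 (rule 110): 011101110
Gen 13 (rule 150): 101000101
Gen 14 (rule 149): 101110101
Gen 15 (rule 57): 011001010
Gen 16 (rule 110): 111011110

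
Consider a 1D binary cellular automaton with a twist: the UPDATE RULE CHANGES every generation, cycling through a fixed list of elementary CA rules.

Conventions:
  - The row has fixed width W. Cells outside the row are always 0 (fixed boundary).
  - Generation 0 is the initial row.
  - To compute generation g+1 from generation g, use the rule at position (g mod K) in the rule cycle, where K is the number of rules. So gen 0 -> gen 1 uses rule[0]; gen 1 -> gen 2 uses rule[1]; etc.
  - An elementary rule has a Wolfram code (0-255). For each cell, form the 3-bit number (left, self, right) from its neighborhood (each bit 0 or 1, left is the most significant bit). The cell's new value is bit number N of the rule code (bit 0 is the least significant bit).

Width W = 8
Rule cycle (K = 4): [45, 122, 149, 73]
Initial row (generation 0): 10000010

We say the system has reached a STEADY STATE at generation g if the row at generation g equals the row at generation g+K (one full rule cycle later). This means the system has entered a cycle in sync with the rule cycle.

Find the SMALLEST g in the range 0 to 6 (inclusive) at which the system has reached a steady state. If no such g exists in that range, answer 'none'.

Gen 0: 10000010
Gen 1 (rule 45): 10111010
Gen 2 (rule 122): 01101101
Gen 3 (rule 149): 00000001
Gen 4 (rule 73): 11111100
Gen 5 (rule 45): 10000001
Gen 6 (rule 122): 01000010
Gen 7 (rule 149): 01111011
Gen 8 (rule 73): 01001011
Gen 9 (rule 45): 01001110
Gen 10 (rule 122): 10111011

Answer: none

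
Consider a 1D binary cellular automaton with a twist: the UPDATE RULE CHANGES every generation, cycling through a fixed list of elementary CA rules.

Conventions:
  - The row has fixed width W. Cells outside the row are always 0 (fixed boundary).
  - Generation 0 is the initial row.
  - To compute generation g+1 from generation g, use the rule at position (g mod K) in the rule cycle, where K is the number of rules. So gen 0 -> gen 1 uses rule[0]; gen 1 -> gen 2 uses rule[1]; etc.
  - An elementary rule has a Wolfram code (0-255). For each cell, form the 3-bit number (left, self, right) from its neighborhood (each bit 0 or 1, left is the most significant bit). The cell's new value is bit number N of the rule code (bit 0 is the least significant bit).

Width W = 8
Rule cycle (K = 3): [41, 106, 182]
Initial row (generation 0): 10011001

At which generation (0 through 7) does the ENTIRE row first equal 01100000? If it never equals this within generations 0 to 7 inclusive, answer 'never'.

Answer: never

Derivation:
Gen 0: 10011001
Gen 1 (rule 41): 00010000
Gen 2 (rule 106): 00100000
Gen 3 (rule 182): 01110000
Gen 4 (rule 41): 01000111
Gen 5 (rule 106): 10001101
Gen 6 (rule 182): 11010011
Gen 7 (rule 41): 10100010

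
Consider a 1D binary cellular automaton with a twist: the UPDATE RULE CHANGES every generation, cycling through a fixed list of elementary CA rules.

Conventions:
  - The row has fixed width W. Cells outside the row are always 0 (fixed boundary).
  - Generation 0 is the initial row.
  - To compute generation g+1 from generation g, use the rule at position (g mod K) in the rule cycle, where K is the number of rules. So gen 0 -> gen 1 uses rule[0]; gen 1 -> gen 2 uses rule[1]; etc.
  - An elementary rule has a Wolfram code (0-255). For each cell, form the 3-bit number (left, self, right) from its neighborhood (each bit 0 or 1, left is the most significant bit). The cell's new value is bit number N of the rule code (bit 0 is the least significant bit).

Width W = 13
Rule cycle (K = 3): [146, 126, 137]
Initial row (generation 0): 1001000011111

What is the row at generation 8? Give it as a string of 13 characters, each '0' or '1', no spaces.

Answer: 1111110110111

Derivation:
Gen 0: 1001000011111
Gen 1 (rule 146): 0110100101110
Gen 2 (rule 126): 1111111111011
Gen 3 (rule 137): 1111111110010
Gen 4 (rule 146): 0111111101101
Gen 5 (rule 126): 1100000111111
Gen 6 (rule 137): 1001110111110
Gen 7 (rule 146): 0110100011101
Gen 8 (rule 126): 1111110110111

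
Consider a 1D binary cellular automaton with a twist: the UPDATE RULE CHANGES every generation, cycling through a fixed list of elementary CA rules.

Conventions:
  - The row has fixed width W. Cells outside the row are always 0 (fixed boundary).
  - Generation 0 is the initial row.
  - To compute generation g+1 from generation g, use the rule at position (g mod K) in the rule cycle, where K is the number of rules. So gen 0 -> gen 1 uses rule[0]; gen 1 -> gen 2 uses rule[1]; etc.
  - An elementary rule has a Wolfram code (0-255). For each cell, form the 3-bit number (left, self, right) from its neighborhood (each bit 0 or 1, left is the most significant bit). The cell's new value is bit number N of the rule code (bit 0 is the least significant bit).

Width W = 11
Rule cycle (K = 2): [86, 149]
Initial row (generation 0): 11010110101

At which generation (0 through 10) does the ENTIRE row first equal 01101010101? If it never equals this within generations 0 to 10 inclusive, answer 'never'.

Answer: 5

Derivation:
Gen 0: 11010110101
Gen 1 (rule 86): 01010010101
Gen 2 (rule 149): 01011010101
Gen 3 (rule 86): 11001010101
Gen 4 (rule 149): 00101010101
Gen 5 (rule 86): 01101010101
Gen 6 (rule 149): 00001010101
Gen 7 (rule 86): 00011010101
Gen 8 (rule 149): 11000010101
Gen 9 (rule 86): 01100110101
Gen 10 (rule 149): 00010000101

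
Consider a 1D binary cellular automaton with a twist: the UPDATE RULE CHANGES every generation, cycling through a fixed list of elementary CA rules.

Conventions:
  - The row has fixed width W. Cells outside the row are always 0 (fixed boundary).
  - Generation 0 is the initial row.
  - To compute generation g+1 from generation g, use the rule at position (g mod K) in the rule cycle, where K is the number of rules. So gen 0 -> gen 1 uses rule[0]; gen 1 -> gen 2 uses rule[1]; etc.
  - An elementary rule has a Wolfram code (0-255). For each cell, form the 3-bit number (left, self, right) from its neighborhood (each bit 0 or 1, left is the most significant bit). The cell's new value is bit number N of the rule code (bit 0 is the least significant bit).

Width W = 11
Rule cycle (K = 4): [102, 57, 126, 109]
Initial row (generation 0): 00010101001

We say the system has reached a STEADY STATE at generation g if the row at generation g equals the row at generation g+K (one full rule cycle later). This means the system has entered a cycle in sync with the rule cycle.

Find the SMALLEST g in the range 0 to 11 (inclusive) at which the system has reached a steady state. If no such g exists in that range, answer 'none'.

Answer: 3

Derivation:
Gen 0: 00010101001
Gen 1 (rule 102): 00111111011
Gen 2 (rule 57): 10100000110
Gen 3 (rule 126): 11110001111
Gen 4 (rule 109): 10010101001
Gen 5 (rule 102): 10111111011
Gen 6 (rule 57): 01100000110
Gen 7 (rule 126): 11110001111
Gen 8 (rule 109): 10010101001
Gen 9 (rule 102): 10111111011
Gen 10 (rule 57): 01100000110
Gen 11 (rule 126): 11110001111
Gen 12 (rule 109): 10010101001
Gen 13 (rule 102): 10111111011
Gen 14 (rule 57): 01100000110
Gen 15 (rule 126): 11110001111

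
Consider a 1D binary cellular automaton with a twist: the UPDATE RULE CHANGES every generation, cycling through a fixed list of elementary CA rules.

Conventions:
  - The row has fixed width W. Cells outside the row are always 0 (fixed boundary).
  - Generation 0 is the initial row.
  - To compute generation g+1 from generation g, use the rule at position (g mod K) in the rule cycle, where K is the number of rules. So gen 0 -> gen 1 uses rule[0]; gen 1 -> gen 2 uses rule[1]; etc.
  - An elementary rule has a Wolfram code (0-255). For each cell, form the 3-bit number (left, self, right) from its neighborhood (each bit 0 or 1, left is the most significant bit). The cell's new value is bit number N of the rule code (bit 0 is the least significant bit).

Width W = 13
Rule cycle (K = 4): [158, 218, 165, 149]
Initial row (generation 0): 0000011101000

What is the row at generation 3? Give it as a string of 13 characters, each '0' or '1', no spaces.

Answer: 1100111111100

Derivation:
Gen 0: 0000011101000
Gen 1 (rule 158): 0000111001100
Gen 2 (rule 218): 0001111111110
Gen 3 (rule 165): 1100111111100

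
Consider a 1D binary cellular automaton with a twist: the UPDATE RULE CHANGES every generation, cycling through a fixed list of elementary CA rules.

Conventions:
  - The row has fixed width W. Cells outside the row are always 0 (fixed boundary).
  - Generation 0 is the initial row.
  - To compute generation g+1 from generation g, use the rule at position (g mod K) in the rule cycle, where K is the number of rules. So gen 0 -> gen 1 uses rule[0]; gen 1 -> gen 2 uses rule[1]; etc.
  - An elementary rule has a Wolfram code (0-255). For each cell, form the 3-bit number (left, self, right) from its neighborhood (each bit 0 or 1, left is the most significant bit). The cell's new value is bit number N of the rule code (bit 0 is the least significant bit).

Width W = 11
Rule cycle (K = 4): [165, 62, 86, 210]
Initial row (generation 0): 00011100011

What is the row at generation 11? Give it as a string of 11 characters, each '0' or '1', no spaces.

Answer: 00101001001

Derivation:
Gen 0: 00011100011
Gen 1 (rule 165): 11001001000
Gen 2 (rule 62): 10111111100
Gen 3 (rule 86): 10000000110
Gen 4 (rule 210): 01000001011
Gen 5 (rule 165): 01011101100
Gen 6 (rule 62): 11110011010
Gen 7 (rule 86): 00011101011
Gen 8 (rule 210): 00101100001
Gen 9 (rule 165): 10110001101
Gen 10 (rule 62): 11101011011
Gen 11 (rule 86): 00101001001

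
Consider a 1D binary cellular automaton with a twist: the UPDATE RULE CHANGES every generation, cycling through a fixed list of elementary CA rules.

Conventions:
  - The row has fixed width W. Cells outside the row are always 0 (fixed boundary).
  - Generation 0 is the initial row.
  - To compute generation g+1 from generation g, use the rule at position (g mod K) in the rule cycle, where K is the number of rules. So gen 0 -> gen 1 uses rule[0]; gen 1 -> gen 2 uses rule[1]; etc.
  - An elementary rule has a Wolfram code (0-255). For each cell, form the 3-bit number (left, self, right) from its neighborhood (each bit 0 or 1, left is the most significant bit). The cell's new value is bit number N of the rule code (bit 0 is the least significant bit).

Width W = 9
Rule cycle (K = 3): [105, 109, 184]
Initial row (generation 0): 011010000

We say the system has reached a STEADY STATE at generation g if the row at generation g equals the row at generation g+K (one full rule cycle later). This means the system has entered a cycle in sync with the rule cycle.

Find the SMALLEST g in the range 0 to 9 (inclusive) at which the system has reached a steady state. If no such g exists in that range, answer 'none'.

Answer: none

Derivation:
Gen 0: 011010000
Gen 1 (rule 105): 011100111
Gen 2 (rule 109): 010100101
Gen 3 (rule 184): 001010010
Gen 4 (rule 105): 100100000
Gen 5 (rule 109): 100101111
Gen 6 (rule 184): 010011110
Gen 7 (rule 105): 000010010
Gen 8 (rule 109): 111010010
Gen 9 (rule 184): 110101001
Gen 10 (rule 105): 111010000
Gen 11 (rule 109): 101110111
Gen 12 (rule 184): 011101110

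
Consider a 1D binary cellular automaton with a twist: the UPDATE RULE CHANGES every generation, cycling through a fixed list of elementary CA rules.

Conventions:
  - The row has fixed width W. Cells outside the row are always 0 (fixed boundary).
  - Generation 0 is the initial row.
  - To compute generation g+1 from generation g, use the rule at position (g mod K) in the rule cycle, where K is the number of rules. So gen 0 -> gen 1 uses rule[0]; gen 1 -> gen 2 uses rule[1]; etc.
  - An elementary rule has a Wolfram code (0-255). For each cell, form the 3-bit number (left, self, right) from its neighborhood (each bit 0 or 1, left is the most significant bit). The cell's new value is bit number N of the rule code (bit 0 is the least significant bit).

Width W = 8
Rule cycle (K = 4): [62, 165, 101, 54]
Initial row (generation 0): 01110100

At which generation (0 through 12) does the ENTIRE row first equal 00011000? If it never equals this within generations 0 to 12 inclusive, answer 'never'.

Gen 0: 01110100
Gen 1 (rule 62): 11001110
Gen 2 (rule 165): 00000100
Gen 3 (rule 101): 11110101
Gen 4 (rule 54): 00001111
Gen 5 (rule 62): 00011000
Gen 6 (rule 165): 11000011
Gen 7 (rule 101): 01011001
Gen 8 (rule 54): 11100111
Gen 9 (rule 62): 10011100
Gen 10 (rule 165): 10001001
Gen 11 (rule 101): 10101001
Gen 12 (rule 54): 11111111

Answer: 5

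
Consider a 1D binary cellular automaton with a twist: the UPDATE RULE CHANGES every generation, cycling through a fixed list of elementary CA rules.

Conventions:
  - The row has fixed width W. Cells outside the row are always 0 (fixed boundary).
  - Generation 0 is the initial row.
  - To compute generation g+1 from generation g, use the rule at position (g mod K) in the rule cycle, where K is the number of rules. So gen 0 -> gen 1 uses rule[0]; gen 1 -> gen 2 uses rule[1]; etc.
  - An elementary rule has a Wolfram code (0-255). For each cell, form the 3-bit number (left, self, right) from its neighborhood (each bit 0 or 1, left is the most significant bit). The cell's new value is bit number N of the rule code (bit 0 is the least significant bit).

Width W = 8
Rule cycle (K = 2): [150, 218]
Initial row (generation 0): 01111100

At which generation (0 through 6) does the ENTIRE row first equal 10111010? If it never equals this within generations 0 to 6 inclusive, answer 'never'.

Answer: 1

Derivation:
Gen 0: 01111100
Gen 1 (rule 150): 10111010
Gen 2 (rule 218): 00111001
Gen 3 (rule 150): 01010111
Gen 4 (rule 218): 10000111
Gen 5 (rule 150): 11001010
Gen 6 (rule 218): 11110001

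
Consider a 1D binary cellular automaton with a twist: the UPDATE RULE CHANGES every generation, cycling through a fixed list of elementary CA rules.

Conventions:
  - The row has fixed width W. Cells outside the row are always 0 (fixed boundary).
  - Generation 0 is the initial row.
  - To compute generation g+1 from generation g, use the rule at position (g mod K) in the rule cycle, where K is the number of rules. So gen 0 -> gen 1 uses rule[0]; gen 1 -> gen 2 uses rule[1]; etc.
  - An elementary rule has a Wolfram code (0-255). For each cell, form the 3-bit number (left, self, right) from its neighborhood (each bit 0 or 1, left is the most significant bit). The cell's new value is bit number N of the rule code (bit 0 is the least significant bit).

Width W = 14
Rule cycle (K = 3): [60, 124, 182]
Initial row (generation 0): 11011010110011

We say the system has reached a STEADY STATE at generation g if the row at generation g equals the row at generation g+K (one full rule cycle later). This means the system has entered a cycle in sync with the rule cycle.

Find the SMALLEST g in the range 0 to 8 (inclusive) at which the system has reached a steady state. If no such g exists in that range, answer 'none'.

Gen 0: 11011010110011
Gen 1 (rule 60): 10110111101010
Gen 2 (rule 124): 11111100111111
Gen 3 (rule 182): 01111011011110
Gen 4 (rule 60): 01000110110001
Gen 5 (rule 124): 01100111111001
Gen 6 (rule 182): 10011011110111
Gen 7 (rule 60): 11010110001100
Gen 8 (rule 124): 11111111001110
Gen 9 (rule 182): 01111110110101
Gen 10 (rule 60): 01000001101111
Gen 11 (rule 124): 01100001111001

Answer: none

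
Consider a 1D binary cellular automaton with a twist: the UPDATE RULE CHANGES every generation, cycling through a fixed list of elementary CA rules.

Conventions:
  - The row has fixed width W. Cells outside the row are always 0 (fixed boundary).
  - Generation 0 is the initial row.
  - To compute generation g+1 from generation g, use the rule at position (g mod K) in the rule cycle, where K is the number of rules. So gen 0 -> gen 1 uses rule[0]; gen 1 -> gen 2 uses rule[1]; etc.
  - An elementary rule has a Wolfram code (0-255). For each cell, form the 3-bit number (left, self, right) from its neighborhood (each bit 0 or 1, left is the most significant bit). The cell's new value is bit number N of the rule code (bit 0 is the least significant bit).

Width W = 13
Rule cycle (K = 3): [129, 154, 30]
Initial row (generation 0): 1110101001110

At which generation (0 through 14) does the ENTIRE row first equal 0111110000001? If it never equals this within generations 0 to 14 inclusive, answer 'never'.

Gen 0: 1110101001110
Gen 1 (rule 129): 0100000000100
Gen 2 (rule 154): 1010000001010
Gen 3 (rule 30): 1011000011011
Gen 4 (rule 129): 0000011000000
Gen 5 (rule 154): 0000110100000
Gen 6 (rule 30): 0001100110000
Gen 7 (rule 129): 1100000000111
Gen 8 (rule 154): 1010000001110
Gen 9 (rule 30): 1011000011001
Gen 10 (rule 129): 0000011000000
Gen 11 (rule 154): 0000110100000
Gen 12 (rule 30): 0001100110000
Gen 13 (rule 129): 1100000000111
Gen 14 (rule 154): 1010000001110

Answer: never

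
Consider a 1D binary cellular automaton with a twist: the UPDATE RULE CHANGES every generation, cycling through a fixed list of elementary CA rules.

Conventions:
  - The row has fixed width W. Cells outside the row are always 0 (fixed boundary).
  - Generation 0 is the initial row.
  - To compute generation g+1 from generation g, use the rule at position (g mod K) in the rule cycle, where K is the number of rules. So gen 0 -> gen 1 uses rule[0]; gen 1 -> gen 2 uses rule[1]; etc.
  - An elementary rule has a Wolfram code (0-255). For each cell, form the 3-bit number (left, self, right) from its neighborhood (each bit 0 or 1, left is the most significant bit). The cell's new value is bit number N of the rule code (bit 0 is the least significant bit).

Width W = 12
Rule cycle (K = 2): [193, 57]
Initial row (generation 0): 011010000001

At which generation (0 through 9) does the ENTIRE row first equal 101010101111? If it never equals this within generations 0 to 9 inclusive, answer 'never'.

Answer: never

Derivation:
Gen 0: 011010000001
Gen 1 (rule 193): 001000111100
Gen 2 (rule 57): 100110100011
Gen 3 (rule 193): 000010001001
Gen 4 (rule 57): 111001100100
Gen 5 (rule 193): 011000100001
Gen 6 (rule 57): 010110011100
Gen 7 (rule 193): 000010001101
Gen 8 (rule 57): 111001101010
Gen 9 (rule 193): 011000100000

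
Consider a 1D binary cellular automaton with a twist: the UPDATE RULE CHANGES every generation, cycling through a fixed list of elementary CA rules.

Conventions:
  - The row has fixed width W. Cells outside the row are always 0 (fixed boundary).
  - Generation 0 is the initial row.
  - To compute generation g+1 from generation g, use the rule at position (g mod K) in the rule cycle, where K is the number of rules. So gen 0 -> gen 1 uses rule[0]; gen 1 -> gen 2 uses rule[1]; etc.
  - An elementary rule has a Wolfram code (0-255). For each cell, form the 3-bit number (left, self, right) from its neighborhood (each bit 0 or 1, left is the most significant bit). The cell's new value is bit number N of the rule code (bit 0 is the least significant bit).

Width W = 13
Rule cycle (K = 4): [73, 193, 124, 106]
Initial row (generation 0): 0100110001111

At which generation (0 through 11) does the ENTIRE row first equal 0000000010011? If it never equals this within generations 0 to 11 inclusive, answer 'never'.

Gen 0: 0100110001111
Gen 1 (rule 73): 0000110101001
Gen 2 (rule 193): 1110010000000
Gen 3 (rule 124): 1011011000000
Gen 4 (rule 106): 0111111000000
Gen 5 (rule 73): 0100001011111
Gen 6 (rule 193): 0001100001111
Gen 7 (rule 124): 0001110001001
Gen 8 (rule 106): 0011010010010
Gen 9 (rule 73): 1011000000000
Gen 10 (rule 193): 0001011111111
Gen 11 (rule 124): 0001110000001

Answer: never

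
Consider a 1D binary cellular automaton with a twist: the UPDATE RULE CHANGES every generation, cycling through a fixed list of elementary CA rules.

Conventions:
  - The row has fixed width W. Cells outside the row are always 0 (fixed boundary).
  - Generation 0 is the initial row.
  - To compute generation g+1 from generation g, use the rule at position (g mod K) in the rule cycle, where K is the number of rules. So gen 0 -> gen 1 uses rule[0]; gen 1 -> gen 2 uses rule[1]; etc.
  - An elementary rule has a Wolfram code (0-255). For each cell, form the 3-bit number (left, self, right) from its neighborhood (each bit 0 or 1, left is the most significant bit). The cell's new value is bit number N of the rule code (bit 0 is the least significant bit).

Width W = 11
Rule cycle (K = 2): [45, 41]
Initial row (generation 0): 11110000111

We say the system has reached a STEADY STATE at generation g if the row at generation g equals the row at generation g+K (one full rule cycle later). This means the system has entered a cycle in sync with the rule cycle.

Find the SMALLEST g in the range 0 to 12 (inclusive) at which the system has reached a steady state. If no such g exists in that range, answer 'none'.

Answer: none

Derivation:
Gen 0: 11110000111
Gen 1 (rule 45): 10000110100
Gen 2 (rule 41): 00110101001
Gen 3 (rule 45): 10101111001
Gen 4 (rule 41): 01011000000
Gen 5 (rule 45): 01110011111
Gen 6 (rule 41): 01000010000
Gen 7 (rule 45): 01011010111
Gen 8 (rule 41): 00110101100
Gen 9 (rule 45): 10101111001
Gen 10 (rule 41): 01011000000
Gen 11 (rule 45): 01110011111
Gen 12 (rule 41): 01000010000
Gen 13 (rule 45): 01011010111
Gen 14 (rule 41): 00110101100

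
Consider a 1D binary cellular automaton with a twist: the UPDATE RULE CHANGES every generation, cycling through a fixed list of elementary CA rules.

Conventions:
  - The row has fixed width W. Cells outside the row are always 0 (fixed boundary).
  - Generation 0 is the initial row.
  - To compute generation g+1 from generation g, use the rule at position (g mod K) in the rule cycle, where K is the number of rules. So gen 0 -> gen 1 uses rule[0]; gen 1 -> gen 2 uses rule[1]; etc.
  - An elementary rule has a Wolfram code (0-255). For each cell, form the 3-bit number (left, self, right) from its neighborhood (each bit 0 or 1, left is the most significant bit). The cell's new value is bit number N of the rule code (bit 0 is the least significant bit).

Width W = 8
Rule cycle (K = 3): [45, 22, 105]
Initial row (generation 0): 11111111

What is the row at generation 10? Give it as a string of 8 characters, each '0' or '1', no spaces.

Gen 0: 11111111
Gen 1 (rule 45): 10000000
Gen 2 (rule 22): 11000000
Gen 3 (rule 105): 11011111
Gen 4 (rule 45): 10110000
Gen 5 (rule 22): 10001000
Gen 6 (rule 105): 00100011
Gen 7 (rule 45): 10101010
Gen 8 (rule 22): 10101011
Gen 9 (rule 105): 01010111
Gen 10 (rule 45): 01111100

Answer: 01111100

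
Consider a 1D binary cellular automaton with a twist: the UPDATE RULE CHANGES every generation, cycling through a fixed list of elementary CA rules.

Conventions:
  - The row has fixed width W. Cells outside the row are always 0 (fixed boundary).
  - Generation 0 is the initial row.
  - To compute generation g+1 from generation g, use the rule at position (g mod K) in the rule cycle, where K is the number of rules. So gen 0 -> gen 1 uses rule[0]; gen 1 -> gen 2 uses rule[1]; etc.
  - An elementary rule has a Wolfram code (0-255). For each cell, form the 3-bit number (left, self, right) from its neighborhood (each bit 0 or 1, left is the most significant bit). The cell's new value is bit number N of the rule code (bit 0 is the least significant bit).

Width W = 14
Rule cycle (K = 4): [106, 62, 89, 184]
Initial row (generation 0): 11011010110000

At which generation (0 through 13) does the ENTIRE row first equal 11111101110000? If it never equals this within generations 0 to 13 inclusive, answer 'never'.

Answer: 1

Derivation:
Gen 0: 11011010110000
Gen 1 (rule 106): 11111101110000
Gen 2 (rule 62): 10000011001000
Gen 3 (rule 89): 01111011100111
Gen 4 (rule 184): 01110111010110
Gen 5 (rule 106): 11011101101110
Gen 6 (rule 62): 10110011011001
Gen 7 (rule 89): 00111011011100
Gen 8 (rule 184): 00110110111010
Gen 9 (rule 106): 01111111101100
Gen 10 (rule 62): 11000000011010
Gen 11 (rule 89): 11111111011001
Gen 12 (rule 184): 11111110110100
Gen 13 (rule 106): 10000011111000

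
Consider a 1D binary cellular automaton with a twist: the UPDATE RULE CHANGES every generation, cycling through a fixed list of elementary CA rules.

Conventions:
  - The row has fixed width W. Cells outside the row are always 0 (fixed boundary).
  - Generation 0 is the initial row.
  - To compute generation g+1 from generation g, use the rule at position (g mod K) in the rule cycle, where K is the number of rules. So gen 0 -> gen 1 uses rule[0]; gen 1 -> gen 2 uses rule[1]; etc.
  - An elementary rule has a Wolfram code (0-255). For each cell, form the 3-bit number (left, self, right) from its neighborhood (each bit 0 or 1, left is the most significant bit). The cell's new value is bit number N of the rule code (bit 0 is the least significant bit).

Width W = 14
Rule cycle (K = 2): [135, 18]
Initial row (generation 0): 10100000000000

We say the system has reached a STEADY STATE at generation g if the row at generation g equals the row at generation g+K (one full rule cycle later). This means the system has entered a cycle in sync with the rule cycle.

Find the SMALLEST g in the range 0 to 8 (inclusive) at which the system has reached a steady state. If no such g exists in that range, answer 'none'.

Answer: 2

Derivation:
Gen 0: 10100000000000
Gen 1 (rule 135): 10101111111111
Gen 2 (rule 18): 00000000000000
Gen 3 (rule 135): 11111111111111
Gen 4 (rule 18): 00000000000000
Gen 5 (rule 135): 11111111111111
Gen 6 (rule 18): 00000000000000
Gen 7 (rule 135): 11111111111111
Gen 8 (rule 18): 00000000000000
Gen 9 (rule 135): 11111111111111
Gen 10 (rule 18): 00000000000000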